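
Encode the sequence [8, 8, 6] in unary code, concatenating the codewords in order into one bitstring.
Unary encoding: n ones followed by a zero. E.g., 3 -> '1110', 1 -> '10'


Encode each number as n ones followed by a terminating 0:
  8 -> 111111110 (9 bits)
  8 -> 111111110 (9 bits)
  6 -> 1111110 (7 bits)
Total length = 9 + 9 + 7 = 25 bits.

Unary([8, 8, 6]) = 1111111101111111101111110 (25 bits)


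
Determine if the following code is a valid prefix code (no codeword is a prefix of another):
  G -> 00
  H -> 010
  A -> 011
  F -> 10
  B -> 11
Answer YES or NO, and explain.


Checking each pair (does one codeword prefix another?):
  G='00' vs H='010': no prefix
  G='00' vs A='011': no prefix
  G='00' vs F='10': no prefix
  G='00' vs B='11': no prefix
  H='010' vs G='00': no prefix
  H='010' vs A='011': no prefix
  H='010' vs F='10': no prefix
  H='010' vs B='11': no prefix
  A='011' vs G='00': no prefix
  A='011' vs H='010': no prefix
  A='011' vs F='10': no prefix
  A='011' vs B='11': no prefix
  F='10' vs G='00': no prefix
  F='10' vs H='010': no prefix
  F='10' vs A='011': no prefix
  F='10' vs B='11': no prefix
  B='11' vs G='00': no prefix
  B='11' vs H='010': no prefix
  B='11' vs A='011': no prefix
  B='11' vs F='10': no prefix
No violation found over all pairs.

YES -- this is a valid prefix code. No codeword is a prefix of any other codeword.


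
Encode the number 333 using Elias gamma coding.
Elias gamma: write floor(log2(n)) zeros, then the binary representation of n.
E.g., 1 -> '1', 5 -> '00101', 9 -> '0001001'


num_bits = floor(log2(333)) + 1 = 9
leading_zeros = num_bits - 1 = 8
binary(333) = 101001101

Elias gamma(333) = '00000000' + '101001101' = 00000000101001101 (17 bits)


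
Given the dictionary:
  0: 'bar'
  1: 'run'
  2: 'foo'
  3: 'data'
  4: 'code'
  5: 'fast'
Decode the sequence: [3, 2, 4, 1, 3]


Look up each index in the dictionary:
  3 -> 'data'
  2 -> 'foo'
  4 -> 'code'
  1 -> 'run'
  3 -> 'data'

Decoded: "data foo code run data"


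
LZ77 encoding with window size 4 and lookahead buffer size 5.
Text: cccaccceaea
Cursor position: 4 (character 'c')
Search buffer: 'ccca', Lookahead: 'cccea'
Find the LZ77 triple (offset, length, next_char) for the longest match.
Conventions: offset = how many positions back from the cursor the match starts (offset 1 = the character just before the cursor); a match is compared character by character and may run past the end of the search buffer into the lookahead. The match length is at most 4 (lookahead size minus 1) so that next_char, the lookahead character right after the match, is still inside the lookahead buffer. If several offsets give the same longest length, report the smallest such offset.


Try each offset into the search buffer:
  offset=1 (pos 3, char 'a'): match length 0
  offset=2 (pos 2, char 'c'): match length 1
  offset=3 (pos 1, char 'c'): match length 2
  offset=4 (pos 0, char 'c'): match length 3
Longest match has length 3 at offset 4.
next_char = character at position 4 + 3 = 7 -> 'e'

Best match: offset=4, length=3 (matching 'ccc' starting at position 0)
LZ77 triple: (4, 3, 'e')


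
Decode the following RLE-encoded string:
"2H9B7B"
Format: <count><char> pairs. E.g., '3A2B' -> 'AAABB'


Expanding each <count><char> pair:
  2H -> 'HH'
  9B -> 'BBBBBBBBB'
  7B -> 'BBBBBBB'

Decoded = HHBBBBBBBBBBBBBBBB


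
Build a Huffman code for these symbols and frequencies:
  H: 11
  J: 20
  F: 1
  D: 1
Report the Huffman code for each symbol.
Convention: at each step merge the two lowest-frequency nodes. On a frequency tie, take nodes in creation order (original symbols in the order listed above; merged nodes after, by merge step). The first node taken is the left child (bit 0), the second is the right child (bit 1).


Huffman tree construction:
Step 1: Merge F(1) + D(1) = 2
Step 2: Merge (F+D)(2) + H(11) = 13
Step 3: Merge ((F+D)+H)(13) + J(20) = 33
Read each symbol's code off the tree from the root (left child = 0, right child = 1).

Codes:
  H: 01 (length 2)
  J: 1 (length 1)
  F: 000 (length 3)
  D: 001 (length 3)
Average code length: 48/33 = 1.4545 bits/symbol


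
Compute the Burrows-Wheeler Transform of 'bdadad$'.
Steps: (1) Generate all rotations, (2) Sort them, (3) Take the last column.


Rotations (sorted):
  0: $bdadad -> last char: d
  1: ad$bdad -> last char: d
  2: adad$bd -> last char: d
  3: bdadad$ -> last char: $
  4: d$bdada -> last char: a
  5: dad$bda -> last char: a
  6: dadad$b -> last char: b


BWT = ddd$aab


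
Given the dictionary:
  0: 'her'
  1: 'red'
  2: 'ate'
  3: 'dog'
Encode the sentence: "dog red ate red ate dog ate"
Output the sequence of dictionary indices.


Look up each word in the dictionary:
  'dog' -> 3
  'red' -> 1
  'ate' -> 2
  'red' -> 1
  'ate' -> 2
  'dog' -> 3
  'ate' -> 2

Encoded: [3, 1, 2, 1, 2, 3, 2]


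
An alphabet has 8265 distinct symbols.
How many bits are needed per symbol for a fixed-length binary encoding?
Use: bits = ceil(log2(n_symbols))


log2(8265) = 13.0128
Bracket: 2^13 = 8192 < 8265 <= 2^14 = 16384
So ceil(log2(8265)) = 14

bits = ceil(log2(8265)) = ceil(13.0128) = 14 bits


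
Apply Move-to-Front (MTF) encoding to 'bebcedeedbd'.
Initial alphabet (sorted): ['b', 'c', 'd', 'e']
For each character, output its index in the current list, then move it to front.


MTF encoding:
'b': index 0 in ['b', 'c', 'd', 'e'] -> ['b', 'c', 'd', 'e']
'e': index 3 in ['b', 'c', 'd', 'e'] -> ['e', 'b', 'c', 'd']
'b': index 1 in ['e', 'b', 'c', 'd'] -> ['b', 'e', 'c', 'd']
'c': index 2 in ['b', 'e', 'c', 'd'] -> ['c', 'b', 'e', 'd']
'e': index 2 in ['c', 'b', 'e', 'd'] -> ['e', 'c', 'b', 'd']
'd': index 3 in ['e', 'c', 'b', 'd'] -> ['d', 'e', 'c', 'b']
'e': index 1 in ['d', 'e', 'c', 'b'] -> ['e', 'd', 'c', 'b']
'e': index 0 in ['e', 'd', 'c', 'b'] -> ['e', 'd', 'c', 'b']
'd': index 1 in ['e', 'd', 'c', 'b'] -> ['d', 'e', 'c', 'b']
'b': index 3 in ['d', 'e', 'c', 'b'] -> ['b', 'd', 'e', 'c']
'd': index 1 in ['b', 'd', 'e', 'c'] -> ['d', 'b', 'e', 'c']


Output: [0, 3, 1, 2, 2, 3, 1, 0, 1, 3, 1]


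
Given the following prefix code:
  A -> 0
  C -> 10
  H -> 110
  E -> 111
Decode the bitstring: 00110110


Decoding step by step:
Bits 0 -> A
Bits 0 -> A
Bits 110 -> H
Bits 110 -> H


Decoded message: AAHH


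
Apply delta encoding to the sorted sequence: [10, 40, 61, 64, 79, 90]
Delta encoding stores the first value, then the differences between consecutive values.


First value: 10
Deltas:
  40 - 10 = 30
  61 - 40 = 21
  64 - 61 = 3
  79 - 64 = 15
  90 - 79 = 11


Delta encoded: [10, 30, 21, 3, 15, 11]


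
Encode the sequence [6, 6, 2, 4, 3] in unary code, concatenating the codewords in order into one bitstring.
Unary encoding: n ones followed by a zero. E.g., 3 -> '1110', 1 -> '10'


Encode each number as n ones followed by a terminating 0:
  6 -> 1111110 (7 bits)
  6 -> 1111110 (7 bits)
  2 -> 110 (3 bits)
  4 -> 11110 (5 bits)
  3 -> 1110 (4 bits)
Total length = 7 + 7 + 3 + 5 + 4 = 26 bits.

Unary([6, 6, 2, 4, 3]) = 11111101111110110111101110 (26 bits)


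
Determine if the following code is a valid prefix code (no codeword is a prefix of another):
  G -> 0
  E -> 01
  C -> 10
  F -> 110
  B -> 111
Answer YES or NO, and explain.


Checking each pair (does one codeword prefix another?):
  G='0' vs E='01': prefix -- VIOLATION

NO -- this is NOT a valid prefix code. G (0) is a prefix of E (01).


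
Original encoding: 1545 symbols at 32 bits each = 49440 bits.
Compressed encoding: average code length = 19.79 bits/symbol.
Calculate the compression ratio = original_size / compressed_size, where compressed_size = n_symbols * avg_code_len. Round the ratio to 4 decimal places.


original_size = n_symbols * orig_bits = 1545 * 32 = 49440 bits
compressed_size = n_symbols * avg_code_len = 1545 * 19.79 = 30575.55 bits
ratio = original_size / compressed_size = 49440 / 30575.55 = 1.617

Compression ratio = 1.617


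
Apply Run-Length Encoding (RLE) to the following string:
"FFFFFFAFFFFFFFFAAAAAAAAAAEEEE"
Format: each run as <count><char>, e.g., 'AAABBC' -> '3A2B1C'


Scanning runs left to right:
  i=0: run of 'F' x 6 -> '6F'
  i=6: run of 'A' x 1 -> '1A'
  i=7: run of 'F' x 8 -> '8F'
  i=15: run of 'A' x 10 -> '10A'
  i=25: run of 'E' x 4 -> '4E'

RLE = 6F1A8F10A4E


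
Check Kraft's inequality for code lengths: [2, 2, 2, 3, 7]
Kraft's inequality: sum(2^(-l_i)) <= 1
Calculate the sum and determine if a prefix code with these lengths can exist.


Sum = 2^(-2) + 2^(-2) + 2^(-2) + 2^(-3) + 2^(-7)
    = 0.25 + 0.25 + 0.25 + 0.125 + 0.0078125
    = 113/128 = 0.8828125
Since 0.8828125 <= 1, Kraft's inequality IS satisfied.
A prefix code with these lengths CAN exist.

Kraft sum = 0.8828125. Satisfied.


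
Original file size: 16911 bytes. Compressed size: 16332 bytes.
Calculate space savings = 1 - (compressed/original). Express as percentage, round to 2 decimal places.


ratio = compressed/original = 16332/16911 = 0.965762
savings = 1 - ratio = 1 - 0.965762 = 0.034238
as a percentage: 0.034238 * 100 = 3.42%

Space savings = 1 - 16332/16911 = 3.42%


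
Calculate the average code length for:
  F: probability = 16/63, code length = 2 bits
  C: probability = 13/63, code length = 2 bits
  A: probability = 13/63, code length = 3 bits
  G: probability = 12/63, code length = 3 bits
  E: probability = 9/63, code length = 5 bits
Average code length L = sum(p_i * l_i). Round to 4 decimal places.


Weighted contributions p_i * l_i:
  F: (16/63) * 2 = 32/63
  C: (13/63) * 2 = 26/63
  A: (13/63) * 3 = 39/63
  G: (12/63) * 3 = 36/63
  E: (9/63) * 5 = 45/63
Sum = (32 + 26 + 39 + 36 + 45)/63 = 178/63

L = 178/63 = 2.8254 bits/symbol


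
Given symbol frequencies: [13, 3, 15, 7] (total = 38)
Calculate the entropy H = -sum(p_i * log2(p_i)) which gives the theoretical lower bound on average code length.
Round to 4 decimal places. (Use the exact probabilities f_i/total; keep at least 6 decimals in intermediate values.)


Per-symbol terms -p_i * log2(p_i) with p_i = f_i/38:
  p = 13/38 = 0.342105: log2(p) = -1.547488, -p*log2(p) = 0.529404
  p = 3/38 = 0.078947: log2(p) = -3.662965, -p*log2(p) = 0.289181
  p = 15/38 = 0.394737: log2(p) = -1.341037, -p*log2(p) = 0.529357
  p = 7/38 = 0.184211: log2(p) = -2.440573, -p*log2(p) = 0.449579
H = 0.529404 + 0.289181 + 0.529357 + 0.449579 = 1.797521

H = 1.7975 bits/symbol


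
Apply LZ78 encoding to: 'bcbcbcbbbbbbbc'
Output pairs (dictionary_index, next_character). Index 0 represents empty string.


LZ78 encoding steps:
Dictionary: {0: ''}
Step 1: w='' (idx 0), next='b' -> output (0, 'b'), add 'b' as idx 1
Step 2: w='' (idx 0), next='c' -> output (0, 'c'), add 'c' as idx 2
Step 3: w='b' (idx 1), next='c' -> output (1, 'c'), add 'bc' as idx 3
Step 4: w='bc' (idx 3), next='b' -> output (3, 'b'), add 'bcb' as idx 4
Step 5: w='b' (idx 1), next='b' -> output (1, 'b'), add 'bb' as idx 5
Step 6: w='bb' (idx 5), next='b' -> output (5, 'b'), add 'bbb' as idx 6
Step 7: w='bc' (idx 3), end of input -> output (3, '')


Encoded: [(0, 'b'), (0, 'c'), (1, 'c'), (3, 'b'), (1, 'b'), (5, 'b'), (3, '')]


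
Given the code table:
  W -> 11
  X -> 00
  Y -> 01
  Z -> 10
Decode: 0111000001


Decoding:
01 -> Y
11 -> W
00 -> X
00 -> X
01 -> Y


Result: YWXXY


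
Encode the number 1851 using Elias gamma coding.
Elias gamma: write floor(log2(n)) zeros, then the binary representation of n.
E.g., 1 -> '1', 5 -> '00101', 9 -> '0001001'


num_bits = floor(log2(1851)) + 1 = 11
leading_zeros = num_bits - 1 = 10
binary(1851) = 11100111011

Elias gamma(1851) = '0000000000' + '11100111011' = 000000000011100111011 (21 bits)


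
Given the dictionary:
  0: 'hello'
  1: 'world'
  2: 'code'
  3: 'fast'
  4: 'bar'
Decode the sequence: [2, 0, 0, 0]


Look up each index in the dictionary:
  2 -> 'code'
  0 -> 'hello'
  0 -> 'hello'
  0 -> 'hello'

Decoded: "code hello hello hello"


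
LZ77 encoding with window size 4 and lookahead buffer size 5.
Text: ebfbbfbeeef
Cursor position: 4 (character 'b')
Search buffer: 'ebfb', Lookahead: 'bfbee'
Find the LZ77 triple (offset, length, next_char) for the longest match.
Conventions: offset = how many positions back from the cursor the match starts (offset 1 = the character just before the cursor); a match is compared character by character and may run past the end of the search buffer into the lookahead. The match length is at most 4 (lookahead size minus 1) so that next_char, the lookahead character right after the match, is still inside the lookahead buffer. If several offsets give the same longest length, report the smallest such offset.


Try each offset into the search buffer:
  offset=1 (pos 3, char 'b'): match length 1
  offset=2 (pos 2, char 'f'): match length 0
  offset=3 (pos 1, char 'b'): match length 3
  offset=4 (pos 0, char 'e'): match length 0
Longest match has length 3 at offset 3.
next_char = character at position 4 + 3 = 7 -> 'e'

Best match: offset=3, length=3 (matching 'bfb' starting at position 1)
LZ77 triple: (3, 3, 'e')


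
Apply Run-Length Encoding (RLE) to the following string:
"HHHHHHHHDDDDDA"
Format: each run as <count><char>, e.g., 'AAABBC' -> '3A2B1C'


Scanning runs left to right:
  i=0: run of 'H' x 8 -> '8H'
  i=8: run of 'D' x 5 -> '5D'
  i=13: run of 'A' x 1 -> '1A'

RLE = 8H5D1A


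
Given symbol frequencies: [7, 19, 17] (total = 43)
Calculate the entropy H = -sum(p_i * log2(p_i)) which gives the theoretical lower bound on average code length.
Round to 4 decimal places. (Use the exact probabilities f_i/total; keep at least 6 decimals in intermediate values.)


Per-symbol terms -p_i * log2(p_i) with p_i = f_i/43:
  p = 7/43 = 0.162791: log2(p) = -2.618910, -p*log2(p) = 0.426334
  p = 19/43 = 0.441860: log2(p) = -1.178337, -p*log2(p) = 0.520661
  p = 17/43 = 0.395349: log2(p) = -1.338802, -p*log2(p) = 0.529294
H = 0.426334 + 0.520661 + 0.529294 = 1.476289

H = 1.4763 bits/symbol


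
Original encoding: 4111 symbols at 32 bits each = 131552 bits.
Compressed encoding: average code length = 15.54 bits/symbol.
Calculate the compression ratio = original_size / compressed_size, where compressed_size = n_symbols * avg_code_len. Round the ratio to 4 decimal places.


original_size = n_symbols * orig_bits = 4111 * 32 = 131552 bits
compressed_size = n_symbols * avg_code_len = 4111 * 15.54 = 63884.94 bits
ratio = original_size / compressed_size = 131552 / 63884.94 = 2.0592

Compression ratio = 2.0592


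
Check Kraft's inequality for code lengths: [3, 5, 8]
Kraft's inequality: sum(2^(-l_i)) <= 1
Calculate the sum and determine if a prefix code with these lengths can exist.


Sum = 2^(-3) + 2^(-5) + 2^(-8)
    = 0.125 + 0.03125 + 0.00390625
    = 41/256 = 0.16015625
Since 0.16015625 <= 1, Kraft's inequality IS satisfied.
A prefix code with these lengths CAN exist.

Kraft sum = 0.16015625. Satisfied.


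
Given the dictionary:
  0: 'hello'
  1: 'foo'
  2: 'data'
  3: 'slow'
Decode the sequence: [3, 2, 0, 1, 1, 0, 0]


Look up each index in the dictionary:
  3 -> 'slow'
  2 -> 'data'
  0 -> 'hello'
  1 -> 'foo'
  1 -> 'foo'
  0 -> 'hello'
  0 -> 'hello'

Decoded: "slow data hello foo foo hello hello"


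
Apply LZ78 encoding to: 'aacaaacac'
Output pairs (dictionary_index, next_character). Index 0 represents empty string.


LZ78 encoding steps:
Dictionary: {0: ''}
Step 1: w='' (idx 0), next='a' -> output (0, 'a'), add 'a' as idx 1
Step 2: w='a' (idx 1), next='c' -> output (1, 'c'), add 'ac' as idx 2
Step 3: w='a' (idx 1), next='a' -> output (1, 'a'), add 'aa' as idx 3
Step 4: w='ac' (idx 2), next='a' -> output (2, 'a'), add 'aca' as idx 4
Step 5: w='' (idx 0), next='c' -> output (0, 'c'), add 'c' as idx 5


Encoded: [(0, 'a'), (1, 'c'), (1, 'a'), (2, 'a'), (0, 'c')]


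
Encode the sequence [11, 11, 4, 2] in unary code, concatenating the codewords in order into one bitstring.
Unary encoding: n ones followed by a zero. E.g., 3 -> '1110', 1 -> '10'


Encode each number as n ones followed by a terminating 0:
  11 -> 111111111110 (12 bits)
  11 -> 111111111110 (12 bits)
  4 -> 11110 (5 bits)
  2 -> 110 (3 bits)
Total length = 12 + 12 + 5 + 3 = 32 bits.

Unary([11, 11, 4, 2]) = 11111111111011111111111011110110 (32 bits)


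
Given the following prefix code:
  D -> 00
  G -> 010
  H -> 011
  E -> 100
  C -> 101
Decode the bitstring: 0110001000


Decoding step by step:
Bits 011 -> H
Bits 00 -> D
Bits 010 -> G
Bits 00 -> D


Decoded message: HDGD


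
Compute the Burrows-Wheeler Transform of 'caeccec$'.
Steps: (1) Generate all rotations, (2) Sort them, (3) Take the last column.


Rotations (sorted):
  0: $caeccec -> last char: c
  1: aeccec$c -> last char: c
  2: c$caecce -> last char: e
  3: caeccec$ -> last char: $
  4: ccec$cae -> last char: e
  5: cec$caec -> last char: c
  6: ec$caecc -> last char: c
  7: eccec$ca -> last char: a


BWT = cce$ecca


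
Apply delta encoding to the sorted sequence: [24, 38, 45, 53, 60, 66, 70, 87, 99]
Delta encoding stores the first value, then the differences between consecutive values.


First value: 24
Deltas:
  38 - 24 = 14
  45 - 38 = 7
  53 - 45 = 8
  60 - 53 = 7
  66 - 60 = 6
  70 - 66 = 4
  87 - 70 = 17
  99 - 87 = 12


Delta encoded: [24, 14, 7, 8, 7, 6, 4, 17, 12]


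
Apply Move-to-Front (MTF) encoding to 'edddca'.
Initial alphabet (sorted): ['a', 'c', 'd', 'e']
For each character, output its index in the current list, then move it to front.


MTF encoding:
'e': index 3 in ['a', 'c', 'd', 'e'] -> ['e', 'a', 'c', 'd']
'd': index 3 in ['e', 'a', 'c', 'd'] -> ['d', 'e', 'a', 'c']
'd': index 0 in ['d', 'e', 'a', 'c'] -> ['d', 'e', 'a', 'c']
'd': index 0 in ['d', 'e', 'a', 'c'] -> ['d', 'e', 'a', 'c']
'c': index 3 in ['d', 'e', 'a', 'c'] -> ['c', 'd', 'e', 'a']
'a': index 3 in ['c', 'd', 'e', 'a'] -> ['a', 'c', 'd', 'e']


Output: [3, 3, 0, 0, 3, 3]


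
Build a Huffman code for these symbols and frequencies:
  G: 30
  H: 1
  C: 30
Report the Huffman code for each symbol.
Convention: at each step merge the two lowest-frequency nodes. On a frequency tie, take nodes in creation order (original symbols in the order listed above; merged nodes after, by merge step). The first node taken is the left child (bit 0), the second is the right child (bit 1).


Huffman tree construction:
Step 1: Merge H(1) + G(30) = 31
Step 2: Merge C(30) + (H+G)(31) = 61
Read each symbol's code off the tree from the root (left child = 0, right child = 1).

Codes:
  G: 11 (length 2)
  H: 10 (length 2)
  C: 0 (length 1)
Average code length: 92/61 = 1.5082 bits/symbol


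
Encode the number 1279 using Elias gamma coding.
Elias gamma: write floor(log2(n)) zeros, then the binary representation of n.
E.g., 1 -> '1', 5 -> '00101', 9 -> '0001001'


num_bits = floor(log2(1279)) + 1 = 11
leading_zeros = num_bits - 1 = 10
binary(1279) = 10011111111

Elias gamma(1279) = '0000000000' + '10011111111' = 000000000010011111111 (21 bits)


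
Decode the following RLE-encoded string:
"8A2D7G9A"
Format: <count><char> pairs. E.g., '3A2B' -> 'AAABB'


Expanding each <count><char> pair:
  8A -> 'AAAAAAAA'
  2D -> 'DD'
  7G -> 'GGGGGGG'
  9A -> 'AAAAAAAAA'

Decoded = AAAAAAAADDGGGGGGGAAAAAAAAA


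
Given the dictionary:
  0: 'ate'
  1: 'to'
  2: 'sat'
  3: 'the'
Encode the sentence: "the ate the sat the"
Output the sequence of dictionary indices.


Look up each word in the dictionary:
  'the' -> 3
  'ate' -> 0
  'the' -> 3
  'sat' -> 2
  'the' -> 3

Encoded: [3, 0, 3, 2, 3]


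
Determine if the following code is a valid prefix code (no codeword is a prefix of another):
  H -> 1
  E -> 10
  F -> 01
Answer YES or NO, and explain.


Checking each pair (does one codeword prefix another?):
  H='1' vs E='10': prefix -- VIOLATION

NO -- this is NOT a valid prefix code. H (1) is a prefix of E (10).


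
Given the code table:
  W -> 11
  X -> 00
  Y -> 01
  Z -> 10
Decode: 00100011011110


Decoding:
00 -> X
10 -> Z
00 -> X
11 -> W
01 -> Y
11 -> W
10 -> Z


Result: XZXWYWZ


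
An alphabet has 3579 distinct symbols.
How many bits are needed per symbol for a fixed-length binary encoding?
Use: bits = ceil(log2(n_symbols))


log2(3579) = 11.8053
Bracket: 2^11 = 2048 < 3579 <= 2^12 = 4096
So ceil(log2(3579)) = 12

bits = ceil(log2(3579)) = ceil(11.8053) = 12 bits


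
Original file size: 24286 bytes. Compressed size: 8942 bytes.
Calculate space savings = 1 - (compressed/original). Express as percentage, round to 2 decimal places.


ratio = compressed/original = 8942/24286 = 0.368196
savings = 1 - ratio = 1 - 0.368196 = 0.631804
as a percentage: 0.631804 * 100 = 63.18%

Space savings = 1 - 8942/24286 = 63.18%


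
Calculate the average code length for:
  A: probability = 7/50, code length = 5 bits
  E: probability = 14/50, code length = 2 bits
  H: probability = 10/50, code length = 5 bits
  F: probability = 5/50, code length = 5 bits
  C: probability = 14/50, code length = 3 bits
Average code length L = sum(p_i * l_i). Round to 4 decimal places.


Weighted contributions p_i * l_i:
  A: (7/50) * 5 = 35/50
  E: (14/50) * 2 = 28/50
  H: (10/50) * 5 = 50/50
  F: (5/50) * 5 = 25/50
  C: (14/50) * 3 = 42/50
Sum = (35 + 28 + 50 + 25 + 42)/50 = 180/50

L = 180/50 = 3.6000 bits/symbol


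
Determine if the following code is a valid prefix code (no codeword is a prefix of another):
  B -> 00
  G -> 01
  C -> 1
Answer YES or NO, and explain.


Checking each pair (does one codeword prefix another?):
  B='00' vs G='01': no prefix
  B='00' vs C='1': no prefix
  G='01' vs B='00': no prefix
  G='01' vs C='1': no prefix
  C='1' vs B='00': no prefix
  C='1' vs G='01': no prefix
No violation found over all pairs.

YES -- this is a valid prefix code. No codeword is a prefix of any other codeword.


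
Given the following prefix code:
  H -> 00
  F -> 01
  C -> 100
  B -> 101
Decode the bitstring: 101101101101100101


Decoding step by step:
Bits 101 -> B
Bits 101 -> B
Bits 101 -> B
Bits 101 -> B
Bits 100 -> C
Bits 101 -> B


Decoded message: BBBBCB


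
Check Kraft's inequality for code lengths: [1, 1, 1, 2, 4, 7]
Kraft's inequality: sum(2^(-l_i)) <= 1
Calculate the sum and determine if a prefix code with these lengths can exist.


Sum = 2^(-1) + 2^(-1) + 2^(-1) + 2^(-2) + 2^(-4) + 2^(-7)
    = 0.5 + 0.5 + 0.5 + 0.25 + 0.0625 + 0.0078125
    = 233/128 = 1.8203125
Since 1.8203125 > 1, Kraft's inequality is NOT satisfied.
A prefix code with these lengths CANNOT exist.

Kraft sum = 1.8203125. Not satisfied.


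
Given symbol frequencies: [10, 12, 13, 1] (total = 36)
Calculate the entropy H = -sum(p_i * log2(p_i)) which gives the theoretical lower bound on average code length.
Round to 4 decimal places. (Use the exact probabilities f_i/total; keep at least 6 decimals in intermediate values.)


Per-symbol terms -p_i * log2(p_i) with p_i = f_i/36:
  p = 10/36 = 0.277778: log2(p) = -1.847997, -p*log2(p) = 0.513332
  p = 12/36 = 0.333333: log2(p) = -1.584963, -p*log2(p) = 0.528321
  p = 13/36 = 0.361111: log2(p) = -1.469485, -p*log2(p) = 0.530647
  p = 1/36 = 0.027778: log2(p) = -5.169925, -p*log2(p) = 0.143609
H = 0.513332 + 0.528321 + 0.530647 + 0.143609 = 1.715909

H = 1.7159 bits/symbol


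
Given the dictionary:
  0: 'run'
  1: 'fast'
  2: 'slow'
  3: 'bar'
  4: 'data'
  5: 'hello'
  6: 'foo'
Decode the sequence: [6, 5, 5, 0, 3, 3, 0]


Look up each index in the dictionary:
  6 -> 'foo'
  5 -> 'hello'
  5 -> 'hello'
  0 -> 'run'
  3 -> 'bar'
  3 -> 'bar'
  0 -> 'run'

Decoded: "foo hello hello run bar bar run"


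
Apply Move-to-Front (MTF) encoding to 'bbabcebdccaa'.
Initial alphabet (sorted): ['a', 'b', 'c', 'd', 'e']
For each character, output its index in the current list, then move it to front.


MTF encoding:
'b': index 1 in ['a', 'b', 'c', 'd', 'e'] -> ['b', 'a', 'c', 'd', 'e']
'b': index 0 in ['b', 'a', 'c', 'd', 'e'] -> ['b', 'a', 'c', 'd', 'e']
'a': index 1 in ['b', 'a', 'c', 'd', 'e'] -> ['a', 'b', 'c', 'd', 'e']
'b': index 1 in ['a', 'b', 'c', 'd', 'e'] -> ['b', 'a', 'c', 'd', 'e']
'c': index 2 in ['b', 'a', 'c', 'd', 'e'] -> ['c', 'b', 'a', 'd', 'e']
'e': index 4 in ['c', 'b', 'a', 'd', 'e'] -> ['e', 'c', 'b', 'a', 'd']
'b': index 2 in ['e', 'c', 'b', 'a', 'd'] -> ['b', 'e', 'c', 'a', 'd']
'd': index 4 in ['b', 'e', 'c', 'a', 'd'] -> ['d', 'b', 'e', 'c', 'a']
'c': index 3 in ['d', 'b', 'e', 'c', 'a'] -> ['c', 'd', 'b', 'e', 'a']
'c': index 0 in ['c', 'd', 'b', 'e', 'a'] -> ['c', 'd', 'b', 'e', 'a']
'a': index 4 in ['c', 'd', 'b', 'e', 'a'] -> ['a', 'c', 'd', 'b', 'e']
'a': index 0 in ['a', 'c', 'd', 'b', 'e'] -> ['a', 'c', 'd', 'b', 'e']


Output: [1, 0, 1, 1, 2, 4, 2, 4, 3, 0, 4, 0]


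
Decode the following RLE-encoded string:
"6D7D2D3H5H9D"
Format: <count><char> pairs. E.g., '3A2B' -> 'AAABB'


Expanding each <count><char> pair:
  6D -> 'DDDDDD'
  7D -> 'DDDDDDD'
  2D -> 'DD'
  3H -> 'HHH'
  5H -> 'HHHHH'
  9D -> 'DDDDDDDDD'

Decoded = DDDDDDDDDDDDDDDHHHHHHHHDDDDDDDDD


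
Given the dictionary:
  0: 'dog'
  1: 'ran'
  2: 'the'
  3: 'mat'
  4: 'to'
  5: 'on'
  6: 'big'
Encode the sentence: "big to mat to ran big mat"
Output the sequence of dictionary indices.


Look up each word in the dictionary:
  'big' -> 6
  'to' -> 4
  'mat' -> 3
  'to' -> 4
  'ran' -> 1
  'big' -> 6
  'mat' -> 3

Encoded: [6, 4, 3, 4, 1, 6, 3]


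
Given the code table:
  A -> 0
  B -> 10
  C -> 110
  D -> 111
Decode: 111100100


Decoding:
111 -> D
10 -> B
0 -> A
10 -> B
0 -> A


Result: DBABA


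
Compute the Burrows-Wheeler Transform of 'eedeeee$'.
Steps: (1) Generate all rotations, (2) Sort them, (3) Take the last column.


Rotations (sorted):
  0: $eedeeee -> last char: e
  1: deeee$ee -> last char: e
  2: e$eedeee -> last char: e
  3: edeeee$e -> last char: e
  4: ee$eedee -> last char: e
  5: eedeeee$ -> last char: $
  6: eee$eede -> last char: e
  7: eeee$eed -> last char: d


BWT = eeeee$ed


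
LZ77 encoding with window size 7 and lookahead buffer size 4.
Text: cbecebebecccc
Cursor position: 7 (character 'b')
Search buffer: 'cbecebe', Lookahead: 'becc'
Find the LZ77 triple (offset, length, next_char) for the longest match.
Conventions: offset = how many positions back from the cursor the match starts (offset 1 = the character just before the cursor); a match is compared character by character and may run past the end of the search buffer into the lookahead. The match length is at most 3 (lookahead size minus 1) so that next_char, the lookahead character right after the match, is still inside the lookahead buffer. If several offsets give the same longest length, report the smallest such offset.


Try each offset into the search buffer:
  offset=1 (pos 6, char 'e'): match length 0
  offset=2 (pos 5, char 'b'): match length 2
  offset=3 (pos 4, char 'e'): match length 0
  offset=4 (pos 3, char 'c'): match length 0
  offset=5 (pos 2, char 'e'): match length 0
  offset=6 (pos 1, char 'b'): match length 3
  offset=7 (pos 0, char 'c'): match length 0
Longest match has length 3 at offset 6.
next_char = character at position 7 + 3 = 10 -> 'c'

Best match: offset=6, length=3 (matching 'bec' starting at position 1)
LZ77 triple: (6, 3, 'c')


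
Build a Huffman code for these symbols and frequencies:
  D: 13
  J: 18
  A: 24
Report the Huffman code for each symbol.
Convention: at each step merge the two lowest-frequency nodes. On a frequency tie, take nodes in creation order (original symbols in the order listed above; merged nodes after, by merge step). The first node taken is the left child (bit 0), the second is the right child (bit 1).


Huffman tree construction:
Step 1: Merge D(13) + J(18) = 31
Step 2: Merge A(24) + (D+J)(31) = 55
Read each symbol's code off the tree from the root (left child = 0, right child = 1).

Codes:
  D: 10 (length 2)
  J: 11 (length 2)
  A: 0 (length 1)
Average code length: 86/55 = 1.5636 bits/symbol


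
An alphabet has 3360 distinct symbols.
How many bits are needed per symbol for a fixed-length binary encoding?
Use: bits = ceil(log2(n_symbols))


log2(3360) = 11.7142
Bracket: 2^11 = 2048 < 3360 <= 2^12 = 4096
So ceil(log2(3360)) = 12

bits = ceil(log2(3360)) = ceil(11.7142) = 12 bits


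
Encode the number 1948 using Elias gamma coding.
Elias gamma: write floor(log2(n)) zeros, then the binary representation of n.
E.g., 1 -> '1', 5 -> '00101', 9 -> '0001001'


num_bits = floor(log2(1948)) + 1 = 11
leading_zeros = num_bits - 1 = 10
binary(1948) = 11110011100

Elias gamma(1948) = '0000000000' + '11110011100' = 000000000011110011100 (21 bits)


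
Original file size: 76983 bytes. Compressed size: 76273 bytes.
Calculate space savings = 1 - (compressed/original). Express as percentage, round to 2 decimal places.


ratio = compressed/original = 76273/76983 = 0.990777
savings = 1 - ratio = 1 - 0.990777 = 0.009223
as a percentage: 0.009223 * 100 = 0.92%

Space savings = 1 - 76273/76983 = 0.92%


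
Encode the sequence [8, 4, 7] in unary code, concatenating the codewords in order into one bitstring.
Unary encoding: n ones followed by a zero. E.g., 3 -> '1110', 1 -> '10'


Encode each number as n ones followed by a terminating 0:
  8 -> 111111110 (9 bits)
  4 -> 11110 (5 bits)
  7 -> 11111110 (8 bits)
Total length = 9 + 5 + 8 = 22 bits.

Unary([8, 4, 7]) = 1111111101111011111110 (22 bits)


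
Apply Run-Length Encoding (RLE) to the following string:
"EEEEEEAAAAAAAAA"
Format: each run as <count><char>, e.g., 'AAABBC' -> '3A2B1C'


Scanning runs left to right:
  i=0: run of 'E' x 6 -> '6E'
  i=6: run of 'A' x 9 -> '9A'

RLE = 6E9A


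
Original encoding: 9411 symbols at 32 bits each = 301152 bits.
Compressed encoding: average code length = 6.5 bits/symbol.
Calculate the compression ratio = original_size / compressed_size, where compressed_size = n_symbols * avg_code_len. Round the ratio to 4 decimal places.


original_size = n_symbols * orig_bits = 9411 * 32 = 301152 bits
compressed_size = n_symbols * avg_code_len = 9411 * 6.5 = 61171.5 bits
ratio = original_size / compressed_size = 301152 / 61171.5 = 4.9231

Compression ratio = 4.9231


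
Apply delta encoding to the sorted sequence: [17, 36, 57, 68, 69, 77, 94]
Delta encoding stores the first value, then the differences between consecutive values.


First value: 17
Deltas:
  36 - 17 = 19
  57 - 36 = 21
  68 - 57 = 11
  69 - 68 = 1
  77 - 69 = 8
  94 - 77 = 17


Delta encoded: [17, 19, 21, 11, 1, 8, 17]


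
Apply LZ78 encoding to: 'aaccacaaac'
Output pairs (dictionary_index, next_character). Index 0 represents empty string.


LZ78 encoding steps:
Dictionary: {0: ''}
Step 1: w='' (idx 0), next='a' -> output (0, 'a'), add 'a' as idx 1
Step 2: w='a' (idx 1), next='c' -> output (1, 'c'), add 'ac' as idx 2
Step 3: w='' (idx 0), next='c' -> output (0, 'c'), add 'c' as idx 3
Step 4: w='ac' (idx 2), next='a' -> output (2, 'a'), add 'aca' as idx 4
Step 5: w='a' (idx 1), next='a' -> output (1, 'a'), add 'aa' as idx 5
Step 6: w='c' (idx 3), end of input -> output (3, '')


Encoded: [(0, 'a'), (1, 'c'), (0, 'c'), (2, 'a'), (1, 'a'), (3, '')]


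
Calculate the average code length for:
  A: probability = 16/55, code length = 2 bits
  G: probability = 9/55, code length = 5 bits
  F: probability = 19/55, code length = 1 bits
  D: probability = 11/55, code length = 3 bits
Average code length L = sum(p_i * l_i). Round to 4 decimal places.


Weighted contributions p_i * l_i:
  A: (16/55) * 2 = 32/55
  G: (9/55) * 5 = 45/55
  F: (19/55) * 1 = 19/55
  D: (11/55) * 3 = 33/55
Sum = (32 + 45 + 19 + 33)/55 = 129/55

L = 129/55 = 2.3455 bits/symbol


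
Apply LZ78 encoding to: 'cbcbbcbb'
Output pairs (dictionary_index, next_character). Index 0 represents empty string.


LZ78 encoding steps:
Dictionary: {0: ''}
Step 1: w='' (idx 0), next='c' -> output (0, 'c'), add 'c' as idx 1
Step 2: w='' (idx 0), next='b' -> output (0, 'b'), add 'b' as idx 2
Step 3: w='c' (idx 1), next='b' -> output (1, 'b'), add 'cb' as idx 3
Step 4: w='b' (idx 2), next='c' -> output (2, 'c'), add 'bc' as idx 4
Step 5: w='b' (idx 2), next='b' -> output (2, 'b'), add 'bb' as idx 5


Encoded: [(0, 'c'), (0, 'b'), (1, 'b'), (2, 'c'), (2, 'b')]


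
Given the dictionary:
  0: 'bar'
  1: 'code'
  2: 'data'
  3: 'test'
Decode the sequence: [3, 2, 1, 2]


Look up each index in the dictionary:
  3 -> 'test'
  2 -> 'data'
  1 -> 'code'
  2 -> 'data'

Decoded: "test data code data"


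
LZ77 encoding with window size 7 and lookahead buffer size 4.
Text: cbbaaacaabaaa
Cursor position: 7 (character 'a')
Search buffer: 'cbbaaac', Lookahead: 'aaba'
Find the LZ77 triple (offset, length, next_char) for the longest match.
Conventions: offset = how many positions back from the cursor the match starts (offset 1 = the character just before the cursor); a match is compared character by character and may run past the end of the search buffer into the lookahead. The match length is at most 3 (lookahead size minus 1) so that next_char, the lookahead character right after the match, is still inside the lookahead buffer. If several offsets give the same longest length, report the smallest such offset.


Try each offset into the search buffer:
  offset=1 (pos 6, char 'c'): match length 0
  offset=2 (pos 5, char 'a'): match length 1
  offset=3 (pos 4, char 'a'): match length 2
  offset=4 (pos 3, char 'a'): match length 2
  offset=5 (pos 2, char 'b'): match length 0
  offset=6 (pos 1, char 'b'): match length 0
  offset=7 (pos 0, char 'c'): match length 0
Longest match has length 2, found at offsets 3, 4; take the smallest, offset 3.
next_char = character at position 7 + 2 = 9 -> 'b'

Best match: offset=3, length=2 (matching 'aa' starting at position 4)
LZ77 triple: (3, 2, 'b')


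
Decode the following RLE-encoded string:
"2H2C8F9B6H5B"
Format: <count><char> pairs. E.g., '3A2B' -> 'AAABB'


Expanding each <count><char> pair:
  2H -> 'HH'
  2C -> 'CC'
  8F -> 'FFFFFFFF'
  9B -> 'BBBBBBBBB'
  6H -> 'HHHHHH'
  5B -> 'BBBBB'

Decoded = HHCCFFFFFFFFBBBBBBBBBHHHHHHBBBBB


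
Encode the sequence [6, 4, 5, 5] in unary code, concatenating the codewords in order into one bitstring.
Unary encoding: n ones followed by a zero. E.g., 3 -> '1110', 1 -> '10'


Encode each number as n ones followed by a terminating 0:
  6 -> 1111110 (7 bits)
  4 -> 11110 (5 bits)
  5 -> 111110 (6 bits)
  5 -> 111110 (6 bits)
Total length = 7 + 5 + 6 + 6 = 24 bits.

Unary([6, 4, 5, 5]) = 111111011110111110111110 (24 bits)


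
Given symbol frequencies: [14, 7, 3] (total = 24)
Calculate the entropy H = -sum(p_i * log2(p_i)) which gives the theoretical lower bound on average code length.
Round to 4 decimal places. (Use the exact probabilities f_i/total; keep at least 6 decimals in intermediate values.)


Per-symbol terms -p_i * log2(p_i) with p_i = f_i/24:
  p = 14/24 = 0.583333: log2(p) = -0.777608, -p*log2(p) = 0.453604
  p = 7/24 = 0.291667: log2(p) = -1.777608, -p*log2(p) = 0.518469
  p = 3/24 = 0.125000: log2(p) = -3.000000, -p*log2(p) = 0.375000
H = 0.453604 + 0.518469 + 0.375000 = 1.347073

H = 1.3471 bits/symbol


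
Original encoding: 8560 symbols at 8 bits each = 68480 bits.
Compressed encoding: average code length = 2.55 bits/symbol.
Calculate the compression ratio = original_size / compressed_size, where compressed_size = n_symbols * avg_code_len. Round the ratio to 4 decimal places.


original_size = n_symbols * orig_bits = 8560 * 8 = 68480 bits
compressed_size = n_symbols * avg_code_len = 8560 * 2.55 = 21828.0 bits
ratio = original_size / compressed_size = 68480 / 21828.0 = 3.1373

Compression ratio = 3.1373


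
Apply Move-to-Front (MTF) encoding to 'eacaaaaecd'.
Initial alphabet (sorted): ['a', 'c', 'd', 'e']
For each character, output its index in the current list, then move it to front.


MTF encoding:
'e': index 3 in ['a', 'c', 'd', 'e'] -> ['e', 'a', 'c', 'd']
'a': index 1 in ['e', 'a', 'c', 'd'] -> ['a', 'e', 'c', 'd']
'c': index 2 in ['a', 'e', 'c', 'd'] -> ['c', 'a', 'e', 'd']
'a': index 1 in ['c', 'a', 'e', 'd'] -> ['a', 'c', 'e', 'd']
'a': index 0 in ['a', 'c', 'e', 'd'] -> ['a', 'c', 'e', 'd']
'a': index 0 in ['a', 'c', 'e', 'd'] -> ['a', 'c', 'e', 'd']
'a': index 0 in ['a', 'c', 'e', 'd'] -> ['a', 'c', 'e', 'd']
'e': index 2 in ['a', 'c', 'e', 'd'] -> ['e', 'a', 'c', 'd']
'c': index 2 in ['e', 'a', 'c', 'd'] -> ['c', 'e', 'a', 'd']
'd': index 3 in ['c', 'e', 'a', 'd'] -> ['d', 'c', 'e', 'a']


Output: [3, 1, 2, 1, 0, 0, 0, 2, 2, 3]


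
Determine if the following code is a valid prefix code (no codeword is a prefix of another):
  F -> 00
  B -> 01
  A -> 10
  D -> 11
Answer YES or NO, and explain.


Checking each pair (does one codeword prefix another?):
  F='00' vs B='01': no prefix
  F='00' vs A='10': no prefix
  F='00' vs D='11': no prefix
  B='01' vs F='00': no prefix
  B='01' vs A='10': no prefix
  B='01' vs D='11': no prefix
  A='10' vs F='00': no prefix
  A='10' vs B='01': no prefix
  A='10' vs D='11': no prefix
  D='11' vs F='00': no prefix
  D='11' vs B='01': no prefix
  D='11' vs A='10': no prefix
No violation found over all pairs.

YES -- this is a valid prefix code. No codeword is a prefix of any other codeword.


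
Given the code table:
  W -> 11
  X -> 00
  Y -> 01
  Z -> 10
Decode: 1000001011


Decoding:
10 -> Z
00 -> X
00 -> X
10 -> Z
11 -> W


Result: ZXXZW


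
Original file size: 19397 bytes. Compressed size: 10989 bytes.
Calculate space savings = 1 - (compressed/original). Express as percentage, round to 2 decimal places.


ratio = compressed/original = 10989/19397 = 0.566531
savings = 1 - ratio = 1 - 0.566531 = 0.433469
as a percentage: 0.433469 * 100 = 43.35%

Space savings = 1 - 10989/19397 = 43.35%


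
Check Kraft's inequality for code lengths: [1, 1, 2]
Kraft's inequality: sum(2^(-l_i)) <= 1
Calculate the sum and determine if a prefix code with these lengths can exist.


Sum = 2^(-1) + 2^(-1) + 2^(-2)
    = 0.5 + 0.5 + 0.25
    = 5/4 = 1.25
Since 1.25 > 1, Kraft's inequality is NOT satisfied.
A prefix code with these lengths CANNOT exist.

Kraft sum = 1.25. Not satisfied.


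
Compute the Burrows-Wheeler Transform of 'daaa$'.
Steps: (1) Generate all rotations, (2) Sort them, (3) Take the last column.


Rotations (sorted):
  0: $daaa -> last char: a
  1: a$daa -> last char: a
  2: aa$da -> last char: a
  3: aaa$d -> last char: d
  4: daaa$ -> last char: $


BWT = aaad$


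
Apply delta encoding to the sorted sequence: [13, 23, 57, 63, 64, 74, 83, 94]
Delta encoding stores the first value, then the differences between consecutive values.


First value: 13
Deltas:
  23 - 13 = 10
  57 - 23 = 34
  63 - 57 = 6
  64 - 63 = 1
  74 - 64 = 10
  83 - 74 = 9
  94 - 83 = 11


Delta encoded: [13, 10, 34, 6, 1, 10, 9, 11]


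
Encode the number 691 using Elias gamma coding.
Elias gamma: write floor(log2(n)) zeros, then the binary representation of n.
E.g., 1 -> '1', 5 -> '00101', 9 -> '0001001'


num_bits = floor(log2(691)) + 1 = 10
leading_zeros = num_bits - 1 = 9
binary(691) = 1010110011

Elias gamma(691) = '000000000' + '1010110011' = 0000000001010110011 (19 bits)


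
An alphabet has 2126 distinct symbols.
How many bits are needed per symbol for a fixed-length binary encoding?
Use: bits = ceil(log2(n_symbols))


log2(2126) = 11.0539
Bracket: 2^11 = 2048 < 2126 <= 2^12 = 4096
So ceil(log2(2126)) = 12

bits = ceil(log2(2126)) = ceil(11.0539) = 12 bits


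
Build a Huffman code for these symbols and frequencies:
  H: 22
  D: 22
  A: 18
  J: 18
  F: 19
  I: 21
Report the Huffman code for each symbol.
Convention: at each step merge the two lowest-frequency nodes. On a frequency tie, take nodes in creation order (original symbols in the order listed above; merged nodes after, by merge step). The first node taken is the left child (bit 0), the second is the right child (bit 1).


Huffman tree construction:
Step 1: Merge A(18) + J(18) = 36
Step 2: Merge F(19) + I(21) = 40
Step 3: Merge H(22) + D(22) = 44
Step 4: Merge (A+J)(36) + (F+I)(40) = 76
Step 5: Merge (H+D)(44) + ((A+J)+(F+I))(76) = 120
Read each symbol's code off the tree from the root (left child = 0, right child = 1).

Codes:
  H: 00 (length 2)
  D: 01 (length 2)
  A: 100 (length 3)
  J: 101 (length 3)
  F: 110 (length 3)
  I: 111 (length 3)
Average code length: 316/120 = 2.6333 bits/symbol


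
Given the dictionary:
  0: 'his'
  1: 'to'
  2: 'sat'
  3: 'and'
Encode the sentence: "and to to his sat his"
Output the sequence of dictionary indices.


Look up each word in the dictionary:
  'and' -> 3
  'to' -> 1
  'to' -> 1
  'his' -> 0
  'sat' -> 2
  'his' -> 0

Encoded: [3, 1, 1, 0, 2, 0]
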